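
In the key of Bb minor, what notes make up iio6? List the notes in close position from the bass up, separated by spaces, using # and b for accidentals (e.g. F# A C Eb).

The numeral's case and figure indicate a diminished triad. In Bb minor its root, the supertonic, is C.
That chord is spelled C-Eb-Gb.
The figured bass 6 indicates first inversion, placing the third (Eb) in the bass: Eb-Gb-C.

Eb Gb C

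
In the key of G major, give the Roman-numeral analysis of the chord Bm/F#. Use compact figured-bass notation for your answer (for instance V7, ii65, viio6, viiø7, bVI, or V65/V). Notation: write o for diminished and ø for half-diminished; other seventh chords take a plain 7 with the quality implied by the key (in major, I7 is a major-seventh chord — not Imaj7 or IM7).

iii64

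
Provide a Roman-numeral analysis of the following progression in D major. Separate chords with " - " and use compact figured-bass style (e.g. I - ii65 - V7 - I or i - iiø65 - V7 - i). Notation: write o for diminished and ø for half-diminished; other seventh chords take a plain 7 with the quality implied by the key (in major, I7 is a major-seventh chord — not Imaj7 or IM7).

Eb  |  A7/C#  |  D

bII - V65 - I

Eb is non-diatonic — a major triad on the lowered supertonic (Eb): the Neapolitan chord, bII.
A7/C# has root A, degree 5 in D major, so V65.
D: major triad on D = scale degree 1 → I.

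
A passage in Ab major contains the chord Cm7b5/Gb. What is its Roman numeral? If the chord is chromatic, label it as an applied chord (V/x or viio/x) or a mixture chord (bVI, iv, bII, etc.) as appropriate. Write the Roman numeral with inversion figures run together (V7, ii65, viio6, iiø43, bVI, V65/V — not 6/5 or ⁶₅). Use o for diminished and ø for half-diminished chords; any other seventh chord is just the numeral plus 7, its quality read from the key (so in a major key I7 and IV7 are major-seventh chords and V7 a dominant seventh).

viiø43/IV

The pitches C-Eb-Gb-Bb form a half-diminished seventh chord rooted on C.
C sits a half step below Db (IV in Ab major); a diminished chord there is the applied leading-tone chord of IV.
With Gb in the bass the chord is in second inversion, so the figured bass is 43.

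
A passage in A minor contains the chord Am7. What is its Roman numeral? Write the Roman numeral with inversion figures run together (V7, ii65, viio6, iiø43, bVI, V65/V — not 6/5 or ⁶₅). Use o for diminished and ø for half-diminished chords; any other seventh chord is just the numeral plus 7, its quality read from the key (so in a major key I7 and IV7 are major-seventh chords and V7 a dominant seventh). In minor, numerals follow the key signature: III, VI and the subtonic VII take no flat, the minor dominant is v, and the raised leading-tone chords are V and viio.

i7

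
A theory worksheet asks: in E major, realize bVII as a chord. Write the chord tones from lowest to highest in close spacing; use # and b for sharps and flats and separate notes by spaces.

Scale degree 7 in E major is D#; lowering it a half step gives D. bVII is a major triad on the lowered seventh degree (the subtonic), borrowed from the parallel minor.
So the chord is D-F#-A, a major triad.

D F# A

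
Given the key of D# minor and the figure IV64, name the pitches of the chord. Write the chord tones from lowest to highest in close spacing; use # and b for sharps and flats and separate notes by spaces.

D# G# B#

Scale degree 4 in D# minor is G#; here the chord built on it is altered to a major triad. IV64 is the major subdominant, borrowed from the parallel major.
So the chord is G#-B#-D#, a major triad.
The figured bass 64 indicates second inversion, placing the fifth (D#) in the bass: D#-G#-B#.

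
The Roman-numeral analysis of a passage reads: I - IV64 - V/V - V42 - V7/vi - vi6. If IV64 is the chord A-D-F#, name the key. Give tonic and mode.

The anchor chord is a major triad on D, labeled IV64.
IV64 on D implies D is the subdominant; that puts the tonic at A, and the uppercase numeral fits major mode.

A major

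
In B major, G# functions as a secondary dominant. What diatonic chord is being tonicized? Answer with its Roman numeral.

The chord is a major triad on G#.
A dominant resolves down a perfect fifth: G# → C#. In B major, C# is scale degree 2, i.e. ii.

ii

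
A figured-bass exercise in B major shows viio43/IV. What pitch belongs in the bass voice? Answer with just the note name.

The applied chord viio43/IV is rooted on D#: D#-F#-A-C.
The figure 43 means second inversion — the fifth is in the bass.

A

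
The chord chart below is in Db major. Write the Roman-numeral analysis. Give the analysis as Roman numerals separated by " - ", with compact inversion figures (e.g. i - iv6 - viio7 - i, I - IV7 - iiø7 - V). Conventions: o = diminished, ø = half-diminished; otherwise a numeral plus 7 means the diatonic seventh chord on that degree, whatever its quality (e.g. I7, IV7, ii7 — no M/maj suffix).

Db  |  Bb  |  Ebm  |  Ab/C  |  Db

I - V/ii - ii - V6 - I

Db: root Db is the tonic; major triad there is I.
Bb: a major triad on Bb, the applied dominant of ii → V/ii.
Ebm: root Eb is the supertonic; minor triad there is ii.
Ab/C has root Ab, degree 5 in Db major, so V6.
Db has root Db, degree 1 in Db major, so I.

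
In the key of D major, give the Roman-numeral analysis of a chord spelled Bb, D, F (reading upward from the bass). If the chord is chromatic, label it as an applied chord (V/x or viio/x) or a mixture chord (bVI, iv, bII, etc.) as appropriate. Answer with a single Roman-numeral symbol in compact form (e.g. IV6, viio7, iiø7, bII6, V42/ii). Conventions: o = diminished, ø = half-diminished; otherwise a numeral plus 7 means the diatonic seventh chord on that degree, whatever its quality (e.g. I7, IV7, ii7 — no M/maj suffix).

bVI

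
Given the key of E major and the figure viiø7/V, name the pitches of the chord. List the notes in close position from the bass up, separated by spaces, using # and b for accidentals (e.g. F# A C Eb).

The slash marks an applied leading-tone chord: viio of V. In E major, V is B, so the leading tone to it is A#, a half step below.
Building a half-diminished seventh chord on A# gives A#-C#-E-G#.

A# C# E G#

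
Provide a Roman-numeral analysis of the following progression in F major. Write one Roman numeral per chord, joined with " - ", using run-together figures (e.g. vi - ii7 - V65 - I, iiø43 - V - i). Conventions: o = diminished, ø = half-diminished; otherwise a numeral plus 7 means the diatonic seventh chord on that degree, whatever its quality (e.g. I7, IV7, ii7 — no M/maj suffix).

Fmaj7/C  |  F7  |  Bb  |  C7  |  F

Fmaj7/C has root F, degree 1 in F major, so I43.
F7 is the secondary dominant of IV (dominant seventh chord on F): V7/IV.
Bb: major triad on Bb = scale degree 4 → IV.
C7: dominant seventh chord on C = scale degree 5 → V7.
F has root F, degree 1 in F major, so I.

I43 - V7/IV - IV - V7 - I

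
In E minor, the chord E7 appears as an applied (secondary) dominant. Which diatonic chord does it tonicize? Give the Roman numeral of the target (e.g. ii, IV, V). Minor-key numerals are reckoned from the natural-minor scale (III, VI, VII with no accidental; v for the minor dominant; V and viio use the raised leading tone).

The chord is a dominant seventh chord on E.
A dominant resolves down a perfect fifth: E → A. In E minor, A is scale degree 4, i.e. iv.

iv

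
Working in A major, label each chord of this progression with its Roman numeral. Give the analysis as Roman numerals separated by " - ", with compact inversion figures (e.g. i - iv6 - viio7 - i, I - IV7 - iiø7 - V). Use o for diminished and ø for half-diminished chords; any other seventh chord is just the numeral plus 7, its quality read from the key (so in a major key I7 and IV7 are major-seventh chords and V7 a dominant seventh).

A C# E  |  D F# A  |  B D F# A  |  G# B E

A-C#-E: root A is the tonic; major triad there is I.
D-F#-A: root D is the subdominant; major triad there is IV.
B-D-F#-A: root B is the supertonic; minor seventh chord there is ii7.
G#-B-E: root E is the dominant; major triad there is V6.

I - IV - ii7 - V6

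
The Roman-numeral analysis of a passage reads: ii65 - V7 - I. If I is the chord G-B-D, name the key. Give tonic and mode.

I is given as G-B-D — a major triad with root G.
If G is scale degree 1 and the mode makes that degree carry a major triad, the tonic is G and the mode is major.

G major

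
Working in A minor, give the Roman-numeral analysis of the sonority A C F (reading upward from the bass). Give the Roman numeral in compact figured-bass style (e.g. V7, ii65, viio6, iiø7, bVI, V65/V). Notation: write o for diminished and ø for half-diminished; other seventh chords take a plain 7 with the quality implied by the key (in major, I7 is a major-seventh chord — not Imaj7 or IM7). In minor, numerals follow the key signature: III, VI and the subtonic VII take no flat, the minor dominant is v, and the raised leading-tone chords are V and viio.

VI6

Stacked in thirds the chord is F-A-C: a major triad on F.
In A minor, F is the submediant; the diatonic major triad there is VI.
With A in the bass the chord is in first inversion, so the figured bass is 6.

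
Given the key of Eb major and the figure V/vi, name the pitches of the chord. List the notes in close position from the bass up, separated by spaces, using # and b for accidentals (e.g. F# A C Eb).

G B D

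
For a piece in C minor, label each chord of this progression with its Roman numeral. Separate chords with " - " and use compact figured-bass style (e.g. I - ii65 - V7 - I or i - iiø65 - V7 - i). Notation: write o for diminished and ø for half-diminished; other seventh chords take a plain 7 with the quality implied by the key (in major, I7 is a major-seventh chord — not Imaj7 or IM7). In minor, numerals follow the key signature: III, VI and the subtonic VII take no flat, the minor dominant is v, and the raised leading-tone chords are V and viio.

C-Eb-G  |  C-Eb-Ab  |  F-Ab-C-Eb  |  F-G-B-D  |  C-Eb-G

i - VI6 - iv7 - V42 - i

C-Eb-G: minor triad on C = scale degree 1 → i.
C-Eb-Ab: major triad on Ab = scale degree 6 → VI6.
F-Ab-C-Eb: minor seventh chord on F = scale degree 4 → iv7.
F-G-B-D: dominant seventh chord on G = scale degree 5 → V42.
C-Eb-G: root C is the tonic; minor triad there is i.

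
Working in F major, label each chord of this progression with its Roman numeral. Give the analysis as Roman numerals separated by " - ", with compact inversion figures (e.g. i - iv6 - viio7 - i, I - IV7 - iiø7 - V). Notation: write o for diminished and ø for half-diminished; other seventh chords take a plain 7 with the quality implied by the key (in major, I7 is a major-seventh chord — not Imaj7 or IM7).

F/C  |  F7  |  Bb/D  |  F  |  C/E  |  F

I64 - V7/IV - IV6 - I - V6 - I

F/C: root F is the tonic; major triad there is I64.
F7: chromatic; F is V of IV, so V7/IV.
Bb/D: major triad on Bb = scale degree 4 → IV6.
F: major triad on F = scale degree 1 → I.
C/E: root C is the dominant; major triad there is V6.
F: root F is the tonic; major triad there is I.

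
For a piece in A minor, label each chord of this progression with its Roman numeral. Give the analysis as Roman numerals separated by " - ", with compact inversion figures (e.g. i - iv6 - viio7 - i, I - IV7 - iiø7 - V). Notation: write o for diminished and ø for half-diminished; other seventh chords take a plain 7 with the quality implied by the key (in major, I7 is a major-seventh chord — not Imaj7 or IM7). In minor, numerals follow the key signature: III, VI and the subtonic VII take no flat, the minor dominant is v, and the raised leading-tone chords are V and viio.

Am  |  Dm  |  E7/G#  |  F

Am: minor triad on A = scale degree 1 → i.
Dm: minor triad on D = scale degree 4 → iv.
E7/G# has root E, degree 5 in A minor, so V65.
F: root F is the submediant; major triad there is VI.

i - iv - V65 - VI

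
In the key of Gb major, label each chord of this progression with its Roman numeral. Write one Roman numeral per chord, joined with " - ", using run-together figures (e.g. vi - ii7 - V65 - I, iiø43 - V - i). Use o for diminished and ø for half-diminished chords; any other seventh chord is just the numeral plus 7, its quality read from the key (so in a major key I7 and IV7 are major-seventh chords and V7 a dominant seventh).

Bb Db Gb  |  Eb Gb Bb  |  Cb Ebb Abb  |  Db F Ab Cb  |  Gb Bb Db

I6 - vi - bII6 - V7 - I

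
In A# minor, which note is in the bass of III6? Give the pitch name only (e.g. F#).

III in A# minor has root C#; the chord is C#-E#-G#.
The figure 6 means first inversion — the third is in the bass.

E#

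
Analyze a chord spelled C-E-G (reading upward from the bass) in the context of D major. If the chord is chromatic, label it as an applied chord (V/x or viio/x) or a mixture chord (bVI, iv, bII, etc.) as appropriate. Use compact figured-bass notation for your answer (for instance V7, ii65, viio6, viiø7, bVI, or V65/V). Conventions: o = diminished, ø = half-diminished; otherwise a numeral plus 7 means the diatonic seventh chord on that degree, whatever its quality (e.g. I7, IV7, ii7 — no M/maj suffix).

Stacked in thirds the chord is C-E-G: a major triad on C.
C is the lowered seventh degree of D major (diatonic 7 would be C#). This is a major triad on the lowered seventh degree (the subtonic), borrowed from the parallel minor.

bVII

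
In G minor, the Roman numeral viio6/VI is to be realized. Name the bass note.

F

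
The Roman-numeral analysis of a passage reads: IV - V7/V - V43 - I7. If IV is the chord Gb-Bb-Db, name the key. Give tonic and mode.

Db major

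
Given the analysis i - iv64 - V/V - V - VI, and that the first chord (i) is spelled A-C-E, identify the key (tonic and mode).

A minor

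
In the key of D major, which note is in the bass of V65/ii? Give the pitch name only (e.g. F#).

The applied chord V65/ii is rooted on B: B-D#-F#-A.
The figure 65 means first inversion — the third is in the bass.

D#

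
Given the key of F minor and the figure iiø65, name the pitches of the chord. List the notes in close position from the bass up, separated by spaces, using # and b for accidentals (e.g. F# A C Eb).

In F minor, scale degree 2 is G, and the diatonic chord built there is a half-diminished seventh chord.
Stacking thirds from G gives G-Bb-Db-F.
With the 65 figure the chord is in first inversion; from the bass Bb upward in close position it reads Bb-Db-F-G.

Bb Db F G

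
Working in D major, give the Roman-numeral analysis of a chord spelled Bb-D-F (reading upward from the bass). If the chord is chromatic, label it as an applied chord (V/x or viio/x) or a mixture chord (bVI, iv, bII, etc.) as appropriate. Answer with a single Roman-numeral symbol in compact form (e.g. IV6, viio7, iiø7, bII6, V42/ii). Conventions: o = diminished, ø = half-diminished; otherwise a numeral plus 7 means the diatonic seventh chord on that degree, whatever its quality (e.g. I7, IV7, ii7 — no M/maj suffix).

The pitches Bb-D-F form a major triad rooted on Bb.
Bb is the lowered sixth degree of D major (diatonic 6 would be B). This is a major triad on the lowered sixth degree, borrowed from the parallel minor.

bVI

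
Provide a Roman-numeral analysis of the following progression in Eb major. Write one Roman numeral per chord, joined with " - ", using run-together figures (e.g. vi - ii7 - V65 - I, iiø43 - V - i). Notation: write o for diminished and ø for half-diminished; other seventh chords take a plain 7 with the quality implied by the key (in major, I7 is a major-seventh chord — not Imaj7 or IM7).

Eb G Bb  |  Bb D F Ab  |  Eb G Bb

I - V7 - I

Eb-G-Bb has root Eb, degree 1 in Eb major, so I.
Bb-D-F-Ab has root Bb, degree 5 in Eb major, so V7.
Eb-G-Bb: root Eb is the tonic; major triad there is I.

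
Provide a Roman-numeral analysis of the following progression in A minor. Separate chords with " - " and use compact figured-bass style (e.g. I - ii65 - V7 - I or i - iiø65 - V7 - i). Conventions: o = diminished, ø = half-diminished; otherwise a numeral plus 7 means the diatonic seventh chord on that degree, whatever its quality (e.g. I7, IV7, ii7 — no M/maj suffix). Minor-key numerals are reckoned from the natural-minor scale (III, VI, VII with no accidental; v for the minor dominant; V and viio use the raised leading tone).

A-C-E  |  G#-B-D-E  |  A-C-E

A-C-E has root A, degree 1 in A minor, so i.
G#-B-D-E: dominant seventh chord on E = scale degree 5 → V65.
A-C-E: minor triad on A = scale degree 1 → i.

i - V65 - i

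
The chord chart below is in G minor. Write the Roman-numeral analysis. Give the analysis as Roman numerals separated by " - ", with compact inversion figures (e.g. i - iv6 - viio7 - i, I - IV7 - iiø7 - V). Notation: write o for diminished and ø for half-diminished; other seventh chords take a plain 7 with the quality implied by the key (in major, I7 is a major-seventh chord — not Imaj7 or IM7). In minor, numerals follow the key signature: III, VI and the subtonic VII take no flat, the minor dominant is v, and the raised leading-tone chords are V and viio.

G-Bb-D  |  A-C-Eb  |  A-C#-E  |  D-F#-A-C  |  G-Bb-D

i - iio - V/V - V7 - i

G-Bb-D has root G, degree 1 in G minor, so i.
A-C-Eb: diminished triad on A = scale degree 2 → iio.
A-C#-E: chromatic; A is V of V, so V/V.
D-F#-A-C has root D, degree 5 in G minor, so V7.
G-Bb-D has root G, degree 1 in G minor, so i.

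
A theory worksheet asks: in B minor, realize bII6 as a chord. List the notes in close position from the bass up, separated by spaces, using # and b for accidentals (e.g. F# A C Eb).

bII6 is the Neapolitan sixth — a major triad on the lowered second degree, here in its customary first inversion. In B minor that root is C.
So the chord is C-E-G.
With the 6 figure the chord is in first inversion; from the bass E upward in close position it reads E-G-C.

E G C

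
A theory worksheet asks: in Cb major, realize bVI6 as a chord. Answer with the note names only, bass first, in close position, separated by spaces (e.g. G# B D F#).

Cb Ebb Abb

bVI6 is a major triad on the lowered sixth degree, borrowed from the parallel minor. In Cb major that root is Abb.
So the chord is Abb-Cb-Ebb.
The figured bass 6 indicates first inversion, placing the third (Cb) in the bass: Cb-Ebb-Abb.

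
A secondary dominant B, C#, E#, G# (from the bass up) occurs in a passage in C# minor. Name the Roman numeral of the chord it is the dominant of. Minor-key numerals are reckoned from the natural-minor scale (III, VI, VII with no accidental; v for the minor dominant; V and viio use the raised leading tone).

The chord is a dominant seventh chord on C#.
A dominant resolves down a perfect fifth: C# → F#. In C# minor, F# is scale degree 4, i.e. iv.

iv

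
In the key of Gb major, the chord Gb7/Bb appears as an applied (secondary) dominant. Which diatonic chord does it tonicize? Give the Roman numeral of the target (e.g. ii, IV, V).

IV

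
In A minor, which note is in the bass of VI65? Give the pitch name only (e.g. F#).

A

VI in A minor has root F; the chord is F-A-C-E.
The figure 65 means first inversion — the third is in the bass.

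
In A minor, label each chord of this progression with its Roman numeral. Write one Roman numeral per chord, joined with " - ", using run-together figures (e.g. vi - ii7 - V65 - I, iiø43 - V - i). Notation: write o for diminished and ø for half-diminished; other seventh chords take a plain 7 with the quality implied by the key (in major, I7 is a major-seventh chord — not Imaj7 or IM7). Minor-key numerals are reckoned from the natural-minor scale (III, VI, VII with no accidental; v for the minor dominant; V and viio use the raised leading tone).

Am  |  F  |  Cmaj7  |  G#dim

Am: minor triad on A = scale degree 1 → i.
F: major triad on F = scale degree 6 → VI.
Cmaj7: major seventh chord on C = scale degree 3 → III7.
G#dim: root G# is the leading tone; diminished triad there is viio.

i - VI - III7 - viio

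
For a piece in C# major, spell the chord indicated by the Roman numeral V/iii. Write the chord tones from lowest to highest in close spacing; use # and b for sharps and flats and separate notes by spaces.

V/iii is a secondary dominant — the dominant triad of iii. iii in C# major is E#, so the applied chord's root is B#, a perfect fifth above.
Building a major triad on B# gives B#-D##-F##.

B# D## F##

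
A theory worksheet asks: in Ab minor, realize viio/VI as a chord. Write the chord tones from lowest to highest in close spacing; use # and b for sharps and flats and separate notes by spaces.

viio/VI is a secondary leading-tone chord. The target VI is Fb in Ab minor; the applied chord is rooted a semitone below, on Eb.
Building a diminished triad on Eb gives Eb-Gb-Bbb.

Eb Gb Bbb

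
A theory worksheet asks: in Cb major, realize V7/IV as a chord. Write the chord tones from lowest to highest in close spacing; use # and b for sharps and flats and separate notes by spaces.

The slash means an applied dominant: we want the dominant of IV. In Cb major, IV is Fb major, and its dominant is built on Cb.
Building a dominant seventh chord on Cb gives Cb-Eb-Gb-Bbb.

Cb Eb Gb Bbb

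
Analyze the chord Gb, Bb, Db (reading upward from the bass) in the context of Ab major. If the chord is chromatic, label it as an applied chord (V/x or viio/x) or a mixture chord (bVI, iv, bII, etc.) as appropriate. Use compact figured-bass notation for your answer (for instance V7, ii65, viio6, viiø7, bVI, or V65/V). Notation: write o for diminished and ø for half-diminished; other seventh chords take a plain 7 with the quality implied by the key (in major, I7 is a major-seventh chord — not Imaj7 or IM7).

bVII

Stacked in thirds the chord is Gb-Bb-Db: a major triad on Gb.
Gb is the lowered seventh degree of Ab major (diatonic 7 would be G). This is a major triad on the lowered seventh degree (the subtonic), borrowed from the parallel minor.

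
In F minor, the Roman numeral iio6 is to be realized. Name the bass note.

Bb

iio in F minor has root G; the chord is G-Bb-Db.
The figure 6 means first inversion — the third is in the bass.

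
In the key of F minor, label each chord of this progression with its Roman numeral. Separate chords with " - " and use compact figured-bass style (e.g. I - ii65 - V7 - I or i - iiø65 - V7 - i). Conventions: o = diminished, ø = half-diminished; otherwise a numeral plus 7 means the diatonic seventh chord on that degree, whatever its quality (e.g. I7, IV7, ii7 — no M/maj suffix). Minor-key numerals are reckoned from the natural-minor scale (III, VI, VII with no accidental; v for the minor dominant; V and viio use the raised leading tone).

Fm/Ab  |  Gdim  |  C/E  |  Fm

i6 - iio - V6 - i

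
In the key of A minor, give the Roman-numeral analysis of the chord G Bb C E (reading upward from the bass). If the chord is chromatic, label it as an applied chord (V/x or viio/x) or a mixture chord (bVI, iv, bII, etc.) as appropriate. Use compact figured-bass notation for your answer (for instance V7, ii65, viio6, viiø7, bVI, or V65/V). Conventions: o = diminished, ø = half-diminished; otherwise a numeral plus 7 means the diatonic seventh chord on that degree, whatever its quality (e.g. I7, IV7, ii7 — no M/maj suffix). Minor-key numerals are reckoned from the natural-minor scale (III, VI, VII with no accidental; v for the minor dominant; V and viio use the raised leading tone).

V43/VI

The pitches C-E-G-Bb form a dominant seventh chord rooted on C.
C is not a diatonic chord root with this quality in A minor, but it lies a perfect fifth above F (VI), so the chord functions as an applied dominant of VI.
With G in the bass the chord is in second inversion, so the figured bass is 43.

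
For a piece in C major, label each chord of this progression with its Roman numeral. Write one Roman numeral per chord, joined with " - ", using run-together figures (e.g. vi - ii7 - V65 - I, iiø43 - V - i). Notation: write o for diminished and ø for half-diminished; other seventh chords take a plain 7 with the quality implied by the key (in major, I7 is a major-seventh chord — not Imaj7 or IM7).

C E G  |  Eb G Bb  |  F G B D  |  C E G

I - bIII - V42 - I

C-E-G: root C is the tonic; major triad there is I.
Eb-G-Bb is non-diatonic — bIII, a mixture chord from C minor.
F-G-B-D has root G, degree 5 in C major, so V42.
C-E-G has root C, degree 1 in C major, so I.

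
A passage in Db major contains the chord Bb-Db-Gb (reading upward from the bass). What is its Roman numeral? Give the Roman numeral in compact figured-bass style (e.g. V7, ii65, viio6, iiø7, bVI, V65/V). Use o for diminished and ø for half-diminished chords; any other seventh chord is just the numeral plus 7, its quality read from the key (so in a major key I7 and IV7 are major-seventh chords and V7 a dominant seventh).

IV6

Stacked in thirds the chord is Gb-Bb-Db: a major triad on Gb.
Gb is scale degree 4 in Db major, and a major triad on that degree is written IV.
With Bb in the bass the chord is in first inversion, so the figured bass is 6.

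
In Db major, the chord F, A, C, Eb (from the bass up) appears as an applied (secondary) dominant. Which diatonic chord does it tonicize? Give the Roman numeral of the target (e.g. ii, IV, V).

vi

The chord is a dominant seventh chord on F.
A dominant resolves down a perfect fifth: F → Bb. In Db major, Bb is scale degree 6, i.e. vi.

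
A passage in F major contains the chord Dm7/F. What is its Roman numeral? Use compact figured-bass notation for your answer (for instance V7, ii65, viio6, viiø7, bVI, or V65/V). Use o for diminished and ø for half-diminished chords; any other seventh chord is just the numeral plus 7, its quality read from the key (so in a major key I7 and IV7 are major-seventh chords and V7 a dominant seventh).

The pitches D-F-A-C form a minor seventh chord rooted on D.
D is scale degree 6 in F major, and a minor seventh chord on that degree is written vi7.
With F in the bass the chord is in first inversion, so the figured bass is 65.

vi65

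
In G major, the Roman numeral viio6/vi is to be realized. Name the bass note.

The applied chord viio6/vi is rooted on D#: D#-F#-A.
The figure 6 means first inversion — the third is in the bass.

F#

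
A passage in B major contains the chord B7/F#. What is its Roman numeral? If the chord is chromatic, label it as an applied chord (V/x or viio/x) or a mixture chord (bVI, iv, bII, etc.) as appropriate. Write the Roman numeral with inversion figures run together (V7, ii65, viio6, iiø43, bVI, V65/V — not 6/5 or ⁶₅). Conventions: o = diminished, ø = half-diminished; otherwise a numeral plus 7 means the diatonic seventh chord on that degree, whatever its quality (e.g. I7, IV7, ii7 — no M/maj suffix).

V43/IV

The pitches B-D#-F#-A form a dominant seventh chord rooted on B.
B is not a diatonic chord root with this quality in B major, but it lies a perfect fifth above E (IV), so the chord functions as an applied dominant of IV.
With F# in the bass the chord is in second inversion, so the figured bass is 43.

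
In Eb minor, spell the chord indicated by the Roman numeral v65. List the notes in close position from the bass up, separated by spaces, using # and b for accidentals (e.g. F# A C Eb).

The numeral's case and figure indicate a minor seventh chord. In Eb minor its root, the fifth degree, is Bb.
Stacking thirds from Bb gives Bb-Db-F-Ab.
With the 65 figure the chord is in first inversion; from the bass Db upward in close position it reads Db-F-Ab-Bb.

Db F Ab Bb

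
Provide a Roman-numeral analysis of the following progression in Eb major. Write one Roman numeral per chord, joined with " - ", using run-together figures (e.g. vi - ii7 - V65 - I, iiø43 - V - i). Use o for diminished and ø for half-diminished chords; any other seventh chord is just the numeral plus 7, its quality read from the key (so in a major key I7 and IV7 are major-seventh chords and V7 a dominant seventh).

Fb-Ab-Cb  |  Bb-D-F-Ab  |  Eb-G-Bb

Fb-Ab-Cb: major triad on Fb — chromatic; Fb is the lowered second degree, so this is the Neapolitan chord, bII.
Bb-D-F-Ab: dominant seventh chord on Bb = scale degree 5 → V7.
Eb-G-Bb has root Eb, degree 1 in Eb major, so I.

bII - V7 - I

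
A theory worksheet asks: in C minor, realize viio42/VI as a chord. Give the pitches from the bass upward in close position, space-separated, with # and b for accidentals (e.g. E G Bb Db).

viio42/VI is a secondary leading-tone chord. The target VI is Ab in C minor; the applied chord is rooted a semitone below, on G.
Building a fully diminished seventh chord on G gives G-Bb-Db-Fb.
The figured bass 42 indicates third inversion, placing the seventh (Fb) in the bass: Fb-G-Bb-Db.

Fb G Bb Db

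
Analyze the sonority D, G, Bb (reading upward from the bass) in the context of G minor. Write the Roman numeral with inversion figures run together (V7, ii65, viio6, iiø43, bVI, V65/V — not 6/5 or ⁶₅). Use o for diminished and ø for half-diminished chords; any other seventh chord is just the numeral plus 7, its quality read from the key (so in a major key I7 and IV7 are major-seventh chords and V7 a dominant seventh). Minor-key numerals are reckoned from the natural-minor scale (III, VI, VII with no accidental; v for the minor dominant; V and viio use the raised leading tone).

i64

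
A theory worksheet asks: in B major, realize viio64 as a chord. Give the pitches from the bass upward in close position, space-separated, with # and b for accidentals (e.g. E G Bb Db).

E A# C#

In B major, the seventh degree is A#, and the diatonic chord built there is a diminished triad.
Stacking thirds from A# gives A#-C#-E.
With the 64 figure the chord is in second inversion; from the bass E upward in close position it reads E-A#-C#.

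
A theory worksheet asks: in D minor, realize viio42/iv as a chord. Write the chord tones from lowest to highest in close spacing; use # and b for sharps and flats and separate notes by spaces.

viio42/iv is a secondary leading-tone chord. The target iv is G in D minor; the applied chord is rooted a semitone below, on F#.
Building a fully diminished seventh chord on F# gives F#-A-C-Eb.
With the 42 figure the chord is in third inversion; from the bass Eb upward in close position it reads Eb-F#-A-C.

Eb F# A C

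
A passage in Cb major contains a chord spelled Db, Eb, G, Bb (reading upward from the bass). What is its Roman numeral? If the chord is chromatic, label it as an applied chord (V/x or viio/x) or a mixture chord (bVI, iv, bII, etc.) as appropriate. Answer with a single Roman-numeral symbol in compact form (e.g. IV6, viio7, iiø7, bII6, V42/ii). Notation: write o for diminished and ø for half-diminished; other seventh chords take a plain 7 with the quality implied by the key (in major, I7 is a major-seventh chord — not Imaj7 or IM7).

V42/vi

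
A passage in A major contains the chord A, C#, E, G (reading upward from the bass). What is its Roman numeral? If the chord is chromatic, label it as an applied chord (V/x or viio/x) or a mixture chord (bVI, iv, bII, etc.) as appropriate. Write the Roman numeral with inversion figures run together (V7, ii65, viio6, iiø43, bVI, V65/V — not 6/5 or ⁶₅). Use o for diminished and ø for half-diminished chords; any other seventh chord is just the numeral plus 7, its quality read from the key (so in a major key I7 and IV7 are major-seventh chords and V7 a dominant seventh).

Stacked in thirds the chord is A-C#-E-G: a dominant seventh chord on A.
A is not a diatonic chord root with this quality in A major, but it lies a perfect fifth above D (IV), so the chord functions as an applied dominant of IV.

V7/IV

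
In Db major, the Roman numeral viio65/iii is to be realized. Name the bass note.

G

The applied chord viio65/iii is rooted on E: E-G-Bb-Db.
The figure 65 means first inversion — the third is in the bass.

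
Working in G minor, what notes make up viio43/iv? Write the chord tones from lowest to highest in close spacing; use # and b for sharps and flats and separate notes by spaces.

F Ab B D

The slash marks an applied leading-tone chord: viio of iv. In G minor, iv is C, so the leading tone to it is B, a half step below.
Building a fully diminished seventh chord on B gives B-D-F-Ab.
With the 43 figure the chord is in second inversion; from the bass F upward in close position it reads F-Ab-B-D.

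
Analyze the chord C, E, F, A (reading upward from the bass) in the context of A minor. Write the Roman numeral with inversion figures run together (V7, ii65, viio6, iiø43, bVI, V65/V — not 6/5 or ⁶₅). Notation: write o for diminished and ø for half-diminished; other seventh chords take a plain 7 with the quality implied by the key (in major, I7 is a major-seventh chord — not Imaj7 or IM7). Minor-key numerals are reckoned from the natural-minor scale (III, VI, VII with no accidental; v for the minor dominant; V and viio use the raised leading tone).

VI43

The pitches F-A-C-E form a major seventh chord rooted on F.
In A minor, F is the submediant; the diatonic major seventh chord there is VI7.
With C in the bass the chord is in second inversion, so the figured bass is 43.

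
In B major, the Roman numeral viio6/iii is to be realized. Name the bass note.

E#

The applied chord viio6/iii is rooted on C##: C##-E#-G#.
The figure 6 means first inversion — the third is in the bass.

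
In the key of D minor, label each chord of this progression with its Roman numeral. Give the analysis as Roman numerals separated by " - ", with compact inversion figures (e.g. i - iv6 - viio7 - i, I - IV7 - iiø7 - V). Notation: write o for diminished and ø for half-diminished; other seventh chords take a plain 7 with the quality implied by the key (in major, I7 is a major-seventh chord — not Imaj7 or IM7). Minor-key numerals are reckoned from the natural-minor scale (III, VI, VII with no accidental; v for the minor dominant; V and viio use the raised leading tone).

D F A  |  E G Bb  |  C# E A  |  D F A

i - iio - V6 - i

D-F-A: minor triad on D = scale degree 1 → i.
E-G-Bb has root E, degree 2 in D minor, so iio.
C#-E-A has root A, degree 5 in D minor, so V6.
D-F-A: minor triad on D = scale degree 1 → i.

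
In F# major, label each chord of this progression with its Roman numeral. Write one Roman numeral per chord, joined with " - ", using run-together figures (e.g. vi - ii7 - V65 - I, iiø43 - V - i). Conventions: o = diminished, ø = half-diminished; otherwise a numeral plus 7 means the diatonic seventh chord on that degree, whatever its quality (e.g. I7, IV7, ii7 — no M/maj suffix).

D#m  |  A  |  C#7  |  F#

vi - bIII - V7 - I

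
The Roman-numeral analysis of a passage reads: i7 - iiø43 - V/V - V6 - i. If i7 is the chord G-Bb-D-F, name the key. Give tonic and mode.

The chord Gm7 is a minor seventh chord rooted on G; its label is i7.
If G is scale degree 1 and the mode makes that degree carry a minor seventh chord, the tonic is G and the mode is minor.

G minor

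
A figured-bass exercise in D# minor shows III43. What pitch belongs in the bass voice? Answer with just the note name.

C#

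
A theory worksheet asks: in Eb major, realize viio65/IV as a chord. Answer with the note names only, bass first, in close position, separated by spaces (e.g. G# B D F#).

Bb Db Fb G

viio65/IV is a secondary leading-tone chord. The target IV is Ab in Eb major; the applied chord is rooted a semitone below, on G.
Building a fully diminished seventh chord on G gives G-Bb-Db-Fb.
With the 65 figure the chord is in first inversion; from the bass Bb upward in close position it reads Bb-Db-Fb-G.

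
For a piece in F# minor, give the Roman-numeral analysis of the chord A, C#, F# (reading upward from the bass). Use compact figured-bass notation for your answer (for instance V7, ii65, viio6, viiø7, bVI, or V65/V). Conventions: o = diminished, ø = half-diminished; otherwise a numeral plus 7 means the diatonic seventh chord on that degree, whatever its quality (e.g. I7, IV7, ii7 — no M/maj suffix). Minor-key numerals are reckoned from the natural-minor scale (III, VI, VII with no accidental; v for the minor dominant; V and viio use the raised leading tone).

i6

Stacked in thirds the chord is F#-A-C#: a minor triad on F#.
In F# minor, F# is the tonic; the diatonic minor triad there is i.
With A in the bass the chord is in first inversion, so the figured bass is 6.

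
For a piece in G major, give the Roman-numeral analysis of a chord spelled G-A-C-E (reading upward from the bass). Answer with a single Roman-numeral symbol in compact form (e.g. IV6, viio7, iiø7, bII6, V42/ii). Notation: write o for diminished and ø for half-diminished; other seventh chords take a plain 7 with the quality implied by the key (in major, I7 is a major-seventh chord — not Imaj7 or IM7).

The pitches A-C-E-G form a minor seventh chord rooted on A.
A is scale degree 2 in G major, and a minor seventh chord on that degree is written ii7.
With G in the bass the chord is in third inversion, so the figured bass is 42.

ii42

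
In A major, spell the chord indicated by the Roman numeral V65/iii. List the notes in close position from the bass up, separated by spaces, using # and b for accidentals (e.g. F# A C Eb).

B# D# F# G#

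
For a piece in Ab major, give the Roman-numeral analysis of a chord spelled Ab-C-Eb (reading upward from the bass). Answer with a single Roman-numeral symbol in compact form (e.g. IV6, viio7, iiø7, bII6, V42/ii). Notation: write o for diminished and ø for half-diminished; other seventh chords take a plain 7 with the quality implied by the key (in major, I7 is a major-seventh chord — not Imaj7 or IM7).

I

The pitches Ab-C-Eb form a major triad rooted on Ab.
Ab is scale degree 1 in Ab major, and a major triad on that degree is written I.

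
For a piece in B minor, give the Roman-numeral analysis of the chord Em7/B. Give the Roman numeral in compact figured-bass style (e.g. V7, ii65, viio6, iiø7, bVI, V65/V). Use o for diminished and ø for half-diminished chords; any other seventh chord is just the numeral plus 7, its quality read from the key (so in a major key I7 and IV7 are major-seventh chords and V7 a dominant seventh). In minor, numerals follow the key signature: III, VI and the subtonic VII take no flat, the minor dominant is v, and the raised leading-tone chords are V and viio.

Stacked in thirds the chord is E-G-B-D: a minor seventh chord on E.
In B minor, E is the subdominant; the diatonic minor seventh chord there is iv7.
With B in the bass the chord is in second inversion, so the figured bass is 43.

iv43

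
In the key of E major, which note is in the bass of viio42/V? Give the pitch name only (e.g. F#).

G

The applied chord viio42/V is rooted on A#: A#-C#-E-G.
The figure 42 means third inversion — the seventh is in the bass.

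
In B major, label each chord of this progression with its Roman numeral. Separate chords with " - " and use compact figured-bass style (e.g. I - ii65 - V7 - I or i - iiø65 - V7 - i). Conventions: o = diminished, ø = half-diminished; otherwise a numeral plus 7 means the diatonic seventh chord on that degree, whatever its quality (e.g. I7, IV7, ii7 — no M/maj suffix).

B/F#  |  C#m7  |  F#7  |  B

I64 - ii7 - V7 - I

B/F#: root B is the tonic; major triad there is I64.
C#m7: minor seventh chord on C# = scale degree 2 → ii7.
F#7: dominant seventh chord on F# = scale degree 5 → V7.
B: major triad on B = scale degree 1 → I.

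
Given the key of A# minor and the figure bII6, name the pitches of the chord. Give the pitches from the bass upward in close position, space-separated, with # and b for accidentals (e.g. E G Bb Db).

D# F# B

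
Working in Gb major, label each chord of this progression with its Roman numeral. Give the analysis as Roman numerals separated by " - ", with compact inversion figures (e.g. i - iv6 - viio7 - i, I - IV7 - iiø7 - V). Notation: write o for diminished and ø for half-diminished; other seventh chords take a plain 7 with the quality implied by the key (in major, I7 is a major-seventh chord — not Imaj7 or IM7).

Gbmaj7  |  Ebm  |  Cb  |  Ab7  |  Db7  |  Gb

I7 - vi - IV - V7/V - V7 - I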